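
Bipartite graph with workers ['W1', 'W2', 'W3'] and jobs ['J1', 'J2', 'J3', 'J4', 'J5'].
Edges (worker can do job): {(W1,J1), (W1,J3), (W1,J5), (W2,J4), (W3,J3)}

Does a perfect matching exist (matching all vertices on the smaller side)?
Yes, perfect matching exists (size 3)

Perfect matching: {(W1,J5), (W2,J4), (W3,J3)}
All 3 vertices on the smaller side are matched.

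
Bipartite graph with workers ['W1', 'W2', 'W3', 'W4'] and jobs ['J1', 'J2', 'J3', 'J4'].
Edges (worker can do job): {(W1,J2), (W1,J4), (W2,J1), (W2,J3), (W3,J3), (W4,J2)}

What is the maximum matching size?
Maximum matching size = 4

Maximum matching: {(W1,J4), (W2,J1), (W3,J3), (W4,J2)}
Size: 4

This assigns 4 workers to 4 distinct jobs.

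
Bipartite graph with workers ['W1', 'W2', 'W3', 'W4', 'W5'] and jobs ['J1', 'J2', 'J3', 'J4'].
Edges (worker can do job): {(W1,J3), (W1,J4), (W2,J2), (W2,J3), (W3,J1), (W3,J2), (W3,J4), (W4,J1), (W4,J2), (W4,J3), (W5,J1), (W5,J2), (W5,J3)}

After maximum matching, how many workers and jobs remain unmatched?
Unmatched: 1 workers, 0 jobs

Maximum matching size: 4
Workers: 5 total, 4 matched, 1 unmatched
Jobs: 4 total, 4 matched, 0 unmatched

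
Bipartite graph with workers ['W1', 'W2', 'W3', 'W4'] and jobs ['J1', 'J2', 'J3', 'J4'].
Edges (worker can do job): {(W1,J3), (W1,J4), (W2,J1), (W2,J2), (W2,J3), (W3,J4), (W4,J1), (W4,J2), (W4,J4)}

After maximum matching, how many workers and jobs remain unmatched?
Unmatched: 0 workers, 0 jobs

Maximum matching size: 4
Workers: 4 total, 4 matched, 0 unmatched
Jobs: 4 total, 4 matched, 0 unmatched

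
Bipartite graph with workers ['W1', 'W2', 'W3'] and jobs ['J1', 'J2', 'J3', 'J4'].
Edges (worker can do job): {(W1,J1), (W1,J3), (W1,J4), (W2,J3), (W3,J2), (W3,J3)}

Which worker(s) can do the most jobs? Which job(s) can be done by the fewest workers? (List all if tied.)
Most versatile: W1 (3 jobs); Least covered: J1, J2, J4 (1 workers)

Worker degrees (jobs they can do): W1:3, W2:1, W3:2
Job degrees (workers who can do it): J1:1, J2:1, J3:3, J4:1

Maximum worker degree is 3, achieved by: W1
Minimum job degree is 1, achieved by: J1, J2, J4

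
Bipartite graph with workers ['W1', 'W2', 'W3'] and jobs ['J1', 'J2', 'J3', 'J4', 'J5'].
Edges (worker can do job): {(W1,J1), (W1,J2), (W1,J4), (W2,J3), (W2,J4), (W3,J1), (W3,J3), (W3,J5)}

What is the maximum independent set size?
Maximum independent set = 5

By König's theorem:
- Min vertex cover = Max matching = 3
- Max independent set = Total vertices - Min vertex cover
- Max independent set = 8 - 3 = 5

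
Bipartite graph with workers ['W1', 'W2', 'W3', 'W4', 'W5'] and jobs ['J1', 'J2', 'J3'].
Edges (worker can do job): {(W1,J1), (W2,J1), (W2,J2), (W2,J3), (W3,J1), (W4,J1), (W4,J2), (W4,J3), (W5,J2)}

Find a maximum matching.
Matching: {(W3,J1), (W4,J3), (W5,J2)}

Maximum matching (size 3):
  W3 → J1
  W4 → J3
  W5 → J2

Each worker is assigned to at most one job, and each job to at most one worker.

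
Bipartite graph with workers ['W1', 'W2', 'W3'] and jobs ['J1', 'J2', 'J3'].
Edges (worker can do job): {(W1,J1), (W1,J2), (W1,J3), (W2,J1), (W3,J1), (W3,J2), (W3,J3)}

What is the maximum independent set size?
Maximum independent set = 3

By König's theorem:
- Min vertex cover = Max matching = 3
- Max independent set = Total vertices - Min vertex cover
- Max independent set = 6 - 3 = 3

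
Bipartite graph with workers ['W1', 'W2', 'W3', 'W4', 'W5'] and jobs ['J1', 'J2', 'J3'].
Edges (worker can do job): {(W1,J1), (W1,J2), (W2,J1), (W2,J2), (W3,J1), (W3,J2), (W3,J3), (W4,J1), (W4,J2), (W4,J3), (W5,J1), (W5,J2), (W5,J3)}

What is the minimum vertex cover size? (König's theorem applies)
Minimum vertex cover size = 3

By König's theorem: in bipartite graphs,
min vertex cover = max matching = 3

Maximum matching has size 3, so minimum vertex cover also has size 3.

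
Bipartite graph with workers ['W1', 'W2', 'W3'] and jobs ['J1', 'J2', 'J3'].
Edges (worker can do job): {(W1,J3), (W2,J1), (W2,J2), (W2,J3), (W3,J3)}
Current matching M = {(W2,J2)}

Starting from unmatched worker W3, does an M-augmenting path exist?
Yes: W3 → J3

An M-augmenting path alternates non-matching / matching edges, starting and ending at unmatched vertices.
Path: W3 → J3
(J3 is unmatched in M, so the path is augmenting.)
Flipping edges along this path would increase |M| from 1 to 2.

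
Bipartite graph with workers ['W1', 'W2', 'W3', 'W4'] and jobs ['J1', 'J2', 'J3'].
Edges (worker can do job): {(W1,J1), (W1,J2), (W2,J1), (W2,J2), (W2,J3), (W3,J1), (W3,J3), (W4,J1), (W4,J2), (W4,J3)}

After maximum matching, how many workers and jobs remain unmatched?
Unmatched: 1 workers, 0 jobs

Maximum matching size: 3
Workers: 4 total, 3 matched, 1 unmatched
Jobs: 3 total, 3 matched, 0 unmatched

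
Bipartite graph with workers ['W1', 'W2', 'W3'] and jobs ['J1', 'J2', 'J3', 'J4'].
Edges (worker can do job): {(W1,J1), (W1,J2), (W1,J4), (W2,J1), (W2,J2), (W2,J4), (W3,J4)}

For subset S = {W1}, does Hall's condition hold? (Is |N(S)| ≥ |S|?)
Yes: |N(S)| = 3, |S| = 1

Subset S = {W1}
Neighbors N(S) = {J1, J2, J4}

|N(S)| = 3, |S| = 1
Hall's condition: |N(S)| ≥ |S| is satisfied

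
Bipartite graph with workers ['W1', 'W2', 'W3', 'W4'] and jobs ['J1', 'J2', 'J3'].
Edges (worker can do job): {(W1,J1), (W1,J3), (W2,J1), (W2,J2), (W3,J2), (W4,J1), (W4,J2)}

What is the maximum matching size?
Maximum matching size = 3

Maximum matching: {(W1,J3), (W2,J1), (W4,J2)}
Size: 3

This assigns 3 workers to 3 distinct jobs.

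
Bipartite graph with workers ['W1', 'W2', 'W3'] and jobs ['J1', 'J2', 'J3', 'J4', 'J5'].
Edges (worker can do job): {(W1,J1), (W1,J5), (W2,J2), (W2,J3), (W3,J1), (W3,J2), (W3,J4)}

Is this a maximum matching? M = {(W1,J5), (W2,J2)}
No, size 2 is not maximum

Proposed matching has size 2.
Maximum matching size for this graph: 3.

This is NOT maximum - can be improved to size 3.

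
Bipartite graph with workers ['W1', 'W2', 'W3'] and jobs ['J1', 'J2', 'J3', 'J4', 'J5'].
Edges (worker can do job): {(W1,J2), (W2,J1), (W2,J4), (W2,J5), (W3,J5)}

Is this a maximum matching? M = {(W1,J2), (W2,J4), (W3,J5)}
Yes, size 3 is maximum

Proposed matching has size 3.
Maximum matching size for this graph: 3.

This is a maximum matching.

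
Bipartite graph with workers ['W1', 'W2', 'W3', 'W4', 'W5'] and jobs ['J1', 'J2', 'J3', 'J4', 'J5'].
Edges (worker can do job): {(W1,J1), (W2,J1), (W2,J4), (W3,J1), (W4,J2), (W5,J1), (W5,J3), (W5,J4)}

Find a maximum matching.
Matching: {(W2,J4), (W3,J1), (W4,J2), (W5,J3)}

Maximum matching (size 4):
  W2 → J4
  W3 → J1
  W4 → J2
  W5 → J3

Each worker is assigned to at most one job, and each job to at most one worker.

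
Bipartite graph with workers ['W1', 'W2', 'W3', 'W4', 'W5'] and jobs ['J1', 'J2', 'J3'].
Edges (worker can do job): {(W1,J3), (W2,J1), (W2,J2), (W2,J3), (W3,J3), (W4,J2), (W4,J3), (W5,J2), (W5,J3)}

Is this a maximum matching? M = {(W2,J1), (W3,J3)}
No, size 2 is not maximum

Proposed matching has size 2.
Maximum matching size for this graph: 3.

This is NOT maximum - can be improved to size 3.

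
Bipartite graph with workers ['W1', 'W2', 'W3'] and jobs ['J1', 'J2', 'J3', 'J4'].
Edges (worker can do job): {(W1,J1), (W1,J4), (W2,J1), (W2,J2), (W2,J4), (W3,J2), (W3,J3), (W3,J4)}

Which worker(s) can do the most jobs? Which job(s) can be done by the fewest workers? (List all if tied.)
Most versatile: W2, W3 (3 jobs); Least covered: J3 (1 workers)

Worker degrees (jobs they can do): W1:2, W2:3, W3:3
Job degrees (workers who can do it): J1:2, J2:2, J3:1, J4:3

Maximum worker degree is 3, achieved by: W2, W3
Minimum job degree is 1, achieved by: J3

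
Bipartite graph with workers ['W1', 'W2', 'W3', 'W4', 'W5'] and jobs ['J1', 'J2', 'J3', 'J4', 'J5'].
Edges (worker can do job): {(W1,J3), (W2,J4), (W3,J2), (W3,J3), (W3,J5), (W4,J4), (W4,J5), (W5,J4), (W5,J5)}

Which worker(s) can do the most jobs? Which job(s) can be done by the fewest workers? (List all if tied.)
Most versatile: W3 (3 jobs); Least covered: J1 (0 workers)

Worker degrees (jobs they can do): W1:1, W2:1, W3:3, W4:2, W5:2
Job degrees (workers who can do it): J1:0, J2:1, J3:2, J4:3, J5:3

Maximum worker degree is 3, achieved by: W3
Minimum job degree is 0, achieved by: J1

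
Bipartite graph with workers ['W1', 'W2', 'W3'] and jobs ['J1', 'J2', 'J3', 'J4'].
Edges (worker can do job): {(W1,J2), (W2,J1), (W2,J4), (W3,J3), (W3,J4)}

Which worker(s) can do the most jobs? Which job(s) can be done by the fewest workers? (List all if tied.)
Most versatile: W2, W3 (2 jobs); Least covered: J1, J2, J3 (1 workers)

Worker degrees (jobs they can do): W1:1, W2:2, W3:2
Job degrees (workers who can do it): J1:1, J2:1, J3:1, J4:2

Maximum worker degree is 2, achieved by: W2, W3
Minimum job degree is 1, achieved by: J1, J2, J3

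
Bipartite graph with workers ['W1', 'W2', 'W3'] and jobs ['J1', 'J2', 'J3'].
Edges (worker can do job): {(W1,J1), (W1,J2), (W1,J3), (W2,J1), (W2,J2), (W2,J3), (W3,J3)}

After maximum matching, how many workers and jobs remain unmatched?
Unmatched: 0 workers, 0 jobs

Maximum matching size: 3
Workers: 3 total, 3 matched, 0 unmatched
Jobs: 3 total, 3 matched, 0 unmatched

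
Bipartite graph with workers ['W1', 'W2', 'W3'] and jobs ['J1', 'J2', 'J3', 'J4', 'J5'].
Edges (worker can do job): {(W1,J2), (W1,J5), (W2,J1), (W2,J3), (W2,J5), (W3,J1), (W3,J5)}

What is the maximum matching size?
Maximum matching size = 3

Maximum matching: {(W1,J2), (W2,J3), (W3,J5)}
Size: 3

This assigns 3 workers to 3 distinct jobs.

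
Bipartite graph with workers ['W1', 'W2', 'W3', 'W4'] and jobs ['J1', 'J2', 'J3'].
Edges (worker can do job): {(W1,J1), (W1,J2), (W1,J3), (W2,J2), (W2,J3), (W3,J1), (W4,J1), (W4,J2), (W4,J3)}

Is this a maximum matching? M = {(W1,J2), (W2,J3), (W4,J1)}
Yes, size 3 is maximum

Proposed matching has size 3.
Maximum matching size for this graph: 3.

This is a maximum matching.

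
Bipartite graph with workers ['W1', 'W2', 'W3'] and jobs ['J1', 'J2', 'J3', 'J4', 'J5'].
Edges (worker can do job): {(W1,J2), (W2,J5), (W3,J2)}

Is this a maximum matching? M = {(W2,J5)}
No, size 1 is not maximum

Proposed matching has size 1.
Maximum matching size for this graph: 2.

This is NOT maximum - can be improved to size 2.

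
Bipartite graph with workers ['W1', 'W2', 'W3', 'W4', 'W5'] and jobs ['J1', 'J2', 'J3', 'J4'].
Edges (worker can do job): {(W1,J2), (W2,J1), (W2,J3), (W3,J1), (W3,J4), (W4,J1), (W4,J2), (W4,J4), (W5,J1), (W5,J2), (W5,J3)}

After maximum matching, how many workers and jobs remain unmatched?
Unmatched: 1 workers, 0 jobs

Maximum matching size: 4
Workers: 5 total, 4 matched, 1 unmatched
Jobs: 4 total, 4 matched, 0 unmatched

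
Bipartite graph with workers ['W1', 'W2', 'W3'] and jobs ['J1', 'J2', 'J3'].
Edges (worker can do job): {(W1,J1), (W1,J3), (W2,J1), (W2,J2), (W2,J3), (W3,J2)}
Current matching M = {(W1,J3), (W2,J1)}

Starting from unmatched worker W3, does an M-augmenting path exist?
Yes: W3 → J2

An M-augmenting path alternates non-matching / matching edges, starting and ending at unmatched vertices.
Path: W3 → J2
(J2 is unmatched in M, so the path is augmenting.)
Flipping edges along this path would increase |M| from 2 to 3.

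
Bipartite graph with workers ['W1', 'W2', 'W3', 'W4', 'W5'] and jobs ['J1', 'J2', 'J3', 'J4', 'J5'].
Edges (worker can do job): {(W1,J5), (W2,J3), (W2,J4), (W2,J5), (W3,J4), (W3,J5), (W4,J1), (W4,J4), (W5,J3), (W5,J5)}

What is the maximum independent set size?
Maximum independent set = 6

By König's theorem:
- Min vertex cover = Max matching = 4
- Max independent set = Total vertices - Min vertex cover
- Max independent set = 10 - 4 = 6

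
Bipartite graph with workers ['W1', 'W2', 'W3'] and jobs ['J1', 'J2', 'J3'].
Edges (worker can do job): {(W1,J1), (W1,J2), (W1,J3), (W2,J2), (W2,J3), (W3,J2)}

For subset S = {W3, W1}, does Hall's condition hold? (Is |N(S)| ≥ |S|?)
Yes: |N(S)| = 3, |S| = 2

Subset S = {W3, W1}
Neighbors N(S) = {J1, J2, J3}

|N(S)| = 3, |S| = 2
Hall's condition: |N(S)| ≥ |S| is satisfied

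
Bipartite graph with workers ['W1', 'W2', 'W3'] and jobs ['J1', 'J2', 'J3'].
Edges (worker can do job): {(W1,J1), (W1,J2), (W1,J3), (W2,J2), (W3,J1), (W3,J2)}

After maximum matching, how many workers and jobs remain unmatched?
Unmatched: 0 workers, 0 jobs

Maximum matching size: 3
Workers: 3 total, 3 matched, 0 unmatched
Jobs: 3 total, 3 matched, 0 unmatched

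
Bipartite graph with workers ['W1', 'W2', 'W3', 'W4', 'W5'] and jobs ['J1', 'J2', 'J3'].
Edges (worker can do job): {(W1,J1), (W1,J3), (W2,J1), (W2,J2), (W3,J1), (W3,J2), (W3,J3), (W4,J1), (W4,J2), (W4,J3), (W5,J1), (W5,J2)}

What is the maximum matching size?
Maximum matching size = 3

Maximum matching: {(W3,J1), (W4,J3), (W5,J2)}
Size: 3

This assigns 3 workers to 3 distinct jobs.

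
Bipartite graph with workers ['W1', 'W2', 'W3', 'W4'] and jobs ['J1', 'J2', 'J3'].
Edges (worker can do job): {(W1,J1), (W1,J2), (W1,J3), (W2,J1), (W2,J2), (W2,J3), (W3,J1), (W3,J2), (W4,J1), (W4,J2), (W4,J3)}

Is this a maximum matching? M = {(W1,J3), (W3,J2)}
No, size 2 is not maximum

Proposed matching has size 2.
Maximum matching size for this graph: 3.

This is NOT maximum - can be improved to size 3.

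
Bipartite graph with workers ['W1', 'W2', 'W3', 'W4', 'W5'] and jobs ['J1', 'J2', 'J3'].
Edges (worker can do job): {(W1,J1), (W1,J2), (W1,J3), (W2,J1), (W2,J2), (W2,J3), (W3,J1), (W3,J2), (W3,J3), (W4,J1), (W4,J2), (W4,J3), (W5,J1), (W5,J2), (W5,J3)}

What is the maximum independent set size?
Maximum independent set = 5

By König's theorem:
- Min vertex cover = Max matching = 3
- Max independent set = Total vertices - Min vertex cover
- Max independent set = 8 - 3 = 5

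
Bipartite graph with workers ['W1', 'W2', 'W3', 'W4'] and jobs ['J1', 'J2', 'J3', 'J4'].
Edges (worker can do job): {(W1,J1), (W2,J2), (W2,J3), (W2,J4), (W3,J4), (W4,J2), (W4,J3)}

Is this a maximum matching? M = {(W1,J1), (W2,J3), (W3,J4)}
No, size 3 is not maximum

Proposed matching has size 3.
Maximum matching size for this graph: 4.

This is NOT maximum - can be improved to size 4.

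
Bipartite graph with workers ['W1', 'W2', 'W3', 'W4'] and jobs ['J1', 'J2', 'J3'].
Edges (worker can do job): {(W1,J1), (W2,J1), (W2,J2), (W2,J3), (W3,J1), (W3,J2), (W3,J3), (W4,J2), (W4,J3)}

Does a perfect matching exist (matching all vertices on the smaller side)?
Yes, perfect matching exists (size 3)

Perfect matching: {(W2,J3), (W3,J1), (W4,J2)}
All 3 vertices on the smaller side are matched.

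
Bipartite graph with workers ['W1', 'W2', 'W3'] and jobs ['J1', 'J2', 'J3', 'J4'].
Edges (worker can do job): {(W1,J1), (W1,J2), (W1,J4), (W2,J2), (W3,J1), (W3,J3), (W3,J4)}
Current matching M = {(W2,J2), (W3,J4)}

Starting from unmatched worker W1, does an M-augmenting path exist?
Yes: W1 → J4 → W3 → J1

An M-augmenting path alternates non-matching / matching edges, starting and ending at unmatched vertices.
Path: W1 → J4 → W3 → J1
(J1 is unmatched in M, so the path is augmenting.)
Flipping edges along this path would increase |M| from 2 to 3.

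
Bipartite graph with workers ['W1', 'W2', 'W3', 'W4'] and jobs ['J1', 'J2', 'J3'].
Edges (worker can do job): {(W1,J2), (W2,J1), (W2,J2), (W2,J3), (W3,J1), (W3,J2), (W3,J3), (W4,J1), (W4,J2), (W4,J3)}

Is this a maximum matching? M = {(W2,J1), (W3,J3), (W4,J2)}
Yes, size 3 is maximum

Proposed matching has size 3.
Maximum matching size for this graph: 3.

This is a maximum matching.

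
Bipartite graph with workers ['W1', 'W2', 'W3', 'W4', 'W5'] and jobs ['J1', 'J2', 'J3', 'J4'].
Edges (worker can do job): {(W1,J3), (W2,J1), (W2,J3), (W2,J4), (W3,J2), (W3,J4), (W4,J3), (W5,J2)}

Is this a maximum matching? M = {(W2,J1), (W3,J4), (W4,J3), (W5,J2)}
Yes, size 4 is maximum

Proposed matching has size 4.
Maximum matching size for this graph: 4.

This is a maximum matching.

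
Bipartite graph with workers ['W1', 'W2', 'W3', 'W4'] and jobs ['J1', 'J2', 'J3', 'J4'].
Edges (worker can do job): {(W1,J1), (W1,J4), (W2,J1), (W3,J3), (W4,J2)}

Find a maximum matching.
Matching: {(W1,J4), (W2,J1), (W3,J3), (W4,J2)}

Maximum matching (size 4):
  W1 → J4
  W2 → J1
  W3 → J3
  W4 → J2

Each worker is assigned to at most one job, and each job to at most one worker.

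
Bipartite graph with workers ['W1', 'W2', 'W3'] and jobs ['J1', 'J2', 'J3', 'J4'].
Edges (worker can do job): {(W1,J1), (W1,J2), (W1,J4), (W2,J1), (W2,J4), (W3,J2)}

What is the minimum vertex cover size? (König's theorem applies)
Minimum vertex cover size = 3

By König's theorem: in bipartite graphs,
min vertex cover = max matching = 3

Maximum matching has size 3, so minimum vertex cover also has size 3.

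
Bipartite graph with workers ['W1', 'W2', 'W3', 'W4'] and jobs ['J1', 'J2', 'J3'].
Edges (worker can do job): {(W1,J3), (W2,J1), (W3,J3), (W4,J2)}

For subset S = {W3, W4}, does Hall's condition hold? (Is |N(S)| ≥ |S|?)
Yes: |N(S)| = 2, |S| = 2

Subset S = {W3, W4}
Neighbors N(S) = {J2, J3}

|N(S)| = 2, |S| = 2
Hall's condition: |N(S)| ≥ |S| is satisfied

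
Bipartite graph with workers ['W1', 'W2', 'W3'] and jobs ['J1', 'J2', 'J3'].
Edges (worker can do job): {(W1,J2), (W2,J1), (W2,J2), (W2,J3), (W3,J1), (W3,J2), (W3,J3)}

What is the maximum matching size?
Maximum matching size = 3

Maximum matching: {(W1,J2), (W2,J3), (W3,J1)}
Size: 3

This assigns 3 workers to 3 distinct jobs.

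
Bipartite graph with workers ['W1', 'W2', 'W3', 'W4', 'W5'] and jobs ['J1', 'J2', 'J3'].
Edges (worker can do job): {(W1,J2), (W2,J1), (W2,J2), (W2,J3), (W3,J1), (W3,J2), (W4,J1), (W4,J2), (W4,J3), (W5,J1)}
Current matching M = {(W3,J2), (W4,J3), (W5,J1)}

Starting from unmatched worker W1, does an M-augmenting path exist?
No augmenting path from W1

Alternating search from W1 reaches jobs: {J1, J2}.
Every reachable job is already matched in M, and following those matched edges back to workers exposes no further unvisited jobs.
No M-augmenting path from W1 exists.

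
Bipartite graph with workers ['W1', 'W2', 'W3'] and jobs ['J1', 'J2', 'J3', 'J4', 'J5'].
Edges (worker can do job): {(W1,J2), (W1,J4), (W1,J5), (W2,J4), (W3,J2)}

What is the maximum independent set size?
Maximum independent set = 5

By König's theorem:
- Min vertex cover = Max matching = 3
- Max independent set = Total vertices - Min vertex cover
- Max independent set = 8 - 3 = 5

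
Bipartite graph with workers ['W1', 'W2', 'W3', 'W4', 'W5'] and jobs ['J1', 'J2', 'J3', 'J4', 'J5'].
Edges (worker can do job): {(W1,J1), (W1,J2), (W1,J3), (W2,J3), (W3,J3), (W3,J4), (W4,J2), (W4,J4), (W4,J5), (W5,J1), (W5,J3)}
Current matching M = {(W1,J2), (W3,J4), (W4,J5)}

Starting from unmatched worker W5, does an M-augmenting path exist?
Yes: W5 → J3

An M-augmenting path alternates non-matching / matching edges, starting and ending at unmatched vertices.
Path: W5 → J3
(J3 is unmatched in M, so the path is augmenting.)
Flipping edges along this path would increase |M| from 3 to 4.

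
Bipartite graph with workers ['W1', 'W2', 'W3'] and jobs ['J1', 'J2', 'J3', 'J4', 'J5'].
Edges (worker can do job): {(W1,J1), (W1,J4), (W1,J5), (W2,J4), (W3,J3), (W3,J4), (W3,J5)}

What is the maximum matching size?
Maximum matching size = 3

Maximum matching: {(W1,J1), (W2,J4), (W3,J5)}
Size: 3

This assigns 3 workers to 3 distinct jobs.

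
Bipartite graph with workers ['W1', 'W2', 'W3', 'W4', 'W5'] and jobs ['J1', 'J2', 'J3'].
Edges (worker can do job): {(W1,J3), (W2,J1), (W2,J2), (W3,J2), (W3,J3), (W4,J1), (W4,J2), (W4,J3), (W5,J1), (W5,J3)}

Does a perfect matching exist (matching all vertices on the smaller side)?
Yes, perfect matching exists (size 3)

Perfect matching: {(W3,J3), (W4,J2), (W5,J1)}
All 3 vertices on the smaller side are matched.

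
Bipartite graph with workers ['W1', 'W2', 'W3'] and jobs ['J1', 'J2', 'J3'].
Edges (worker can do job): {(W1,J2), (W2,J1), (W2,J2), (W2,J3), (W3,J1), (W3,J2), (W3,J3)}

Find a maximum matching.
Matching: {(W1,J2), (W2,J1), (W3,J3)}

Maximum matching (size 3):
  W1 → J2
  W2 → J1
  W3 → J3

Each worker is assigned to at most one job, and each job to at most one worker.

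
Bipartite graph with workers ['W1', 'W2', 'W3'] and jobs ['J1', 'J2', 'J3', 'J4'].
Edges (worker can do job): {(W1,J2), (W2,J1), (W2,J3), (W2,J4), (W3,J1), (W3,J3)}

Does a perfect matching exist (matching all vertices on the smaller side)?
Yes, perfect matching exists (size 3)

Perfect matching: {(W1,J2), (W2,J4), (W3,J1)}
All 3 vertices on the smaller side are matched.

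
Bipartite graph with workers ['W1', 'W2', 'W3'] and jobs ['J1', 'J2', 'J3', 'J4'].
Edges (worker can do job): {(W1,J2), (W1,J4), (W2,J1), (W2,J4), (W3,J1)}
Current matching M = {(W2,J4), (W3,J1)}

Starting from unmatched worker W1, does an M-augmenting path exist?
Yes: W1 → J2

An M-augmenting path alternates non-matching / matching edges, starting and ending at unmatched vertices.
Path: W1 → J2
(J2 is unmatched in M, so the path is augmenting.)
Flipping edges along this path would increase |M| from 2 to 3.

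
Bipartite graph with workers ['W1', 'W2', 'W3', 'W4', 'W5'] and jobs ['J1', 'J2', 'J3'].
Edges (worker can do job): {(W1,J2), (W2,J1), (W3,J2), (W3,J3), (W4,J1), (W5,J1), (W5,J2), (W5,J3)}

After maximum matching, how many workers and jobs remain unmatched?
Unmatched: 2 workers, 0 jobs

Maximum matching size: 3
Workers: 5 total, 3 matched, 2 unmatched
Jobs: 3 total, 3 matched, 0 unmatched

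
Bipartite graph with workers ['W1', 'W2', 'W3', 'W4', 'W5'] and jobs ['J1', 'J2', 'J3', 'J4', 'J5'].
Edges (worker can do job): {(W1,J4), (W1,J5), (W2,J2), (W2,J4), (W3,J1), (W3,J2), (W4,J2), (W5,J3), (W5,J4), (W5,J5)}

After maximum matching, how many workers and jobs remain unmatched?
Unmatched: 0 workers, 0 jobs

Maximum matching size: 5
Workers: 5 total, 5 matched, 0 unmatched
Jobs: 5 total, 5 matched, 0 unmatched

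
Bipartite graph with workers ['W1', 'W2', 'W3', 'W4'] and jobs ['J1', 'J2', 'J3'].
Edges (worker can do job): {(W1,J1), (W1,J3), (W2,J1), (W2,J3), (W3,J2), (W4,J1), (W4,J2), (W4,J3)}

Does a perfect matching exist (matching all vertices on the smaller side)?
Yes, perfect matching exists (size 3)

Perfect matching: {(W1,J3), (W3,J2), (W4,J1)}
All 3 vertices on the smaller side are matched.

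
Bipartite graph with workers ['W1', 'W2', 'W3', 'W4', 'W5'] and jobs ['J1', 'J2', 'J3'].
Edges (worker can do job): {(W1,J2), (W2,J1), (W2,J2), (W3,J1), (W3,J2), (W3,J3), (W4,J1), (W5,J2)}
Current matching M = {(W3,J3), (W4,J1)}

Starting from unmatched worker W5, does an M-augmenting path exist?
Yes: W5 → J2

An M-augmenting path alternates non-matching / matching edges, starting and ending at unmatched vertices.
Path: W5 → J2
(J2 is unmatched in M, so the path is augmenting.)
Flipping edges along this path would increase |M| from 2 to 3.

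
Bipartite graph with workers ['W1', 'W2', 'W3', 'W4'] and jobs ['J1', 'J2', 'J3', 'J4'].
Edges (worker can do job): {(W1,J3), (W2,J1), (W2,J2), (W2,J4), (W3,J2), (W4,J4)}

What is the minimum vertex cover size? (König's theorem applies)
Minimum vertex cover size = 4

By König's theorem: in bipartite graphs,
min vertex cover = max matching = 4

Maximum matching has size 4, so minimum vertex cover also has size 4.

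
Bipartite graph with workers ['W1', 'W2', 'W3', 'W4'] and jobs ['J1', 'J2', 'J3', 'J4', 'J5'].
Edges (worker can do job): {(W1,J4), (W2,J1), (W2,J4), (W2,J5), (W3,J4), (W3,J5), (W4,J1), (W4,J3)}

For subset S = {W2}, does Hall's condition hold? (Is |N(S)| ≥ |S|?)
Yes: |N(S)| = 3, |S| = 1

Subset S = {W2}
Neighbors N(S) = {J1, J4, J5}

|N(S)| = 3, |S| = 1
Hall's condition: |N(S)| ≥ |S| is satisfied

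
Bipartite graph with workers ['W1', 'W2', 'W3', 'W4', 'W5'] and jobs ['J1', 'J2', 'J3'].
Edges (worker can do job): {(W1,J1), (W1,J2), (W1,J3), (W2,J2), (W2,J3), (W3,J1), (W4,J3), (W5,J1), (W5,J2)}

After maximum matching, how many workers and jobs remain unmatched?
Unmatched: 2 workers, 0 jobs

Maximum matching size: 3
Workers: 5 total, 3 matched, 2 unmatched
Jobs: 3 total, 3 matched, 0 unmatched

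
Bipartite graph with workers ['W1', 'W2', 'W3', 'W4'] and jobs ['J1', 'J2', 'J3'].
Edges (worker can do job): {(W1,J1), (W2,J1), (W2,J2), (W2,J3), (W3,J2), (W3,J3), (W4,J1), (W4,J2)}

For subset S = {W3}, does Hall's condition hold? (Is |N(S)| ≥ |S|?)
Yes: |N(S)| = 2, |S| = 1

Subset S = {W3}
Neighbors N(S) = {J2, J3}

|N(S)| = 2, |S| = 1
Hall's condition: |N(S)| ≥ |S| is satisfied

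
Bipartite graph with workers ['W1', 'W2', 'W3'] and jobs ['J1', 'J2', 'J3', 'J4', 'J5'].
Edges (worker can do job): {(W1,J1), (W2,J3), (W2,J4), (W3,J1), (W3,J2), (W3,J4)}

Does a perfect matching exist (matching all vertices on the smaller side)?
Yes, perfect matching exists (size 3)

Perfect matching: {(W1,J1), (W2,J3), (W3,J4)}
All 3 vertices on the smaller side are matched.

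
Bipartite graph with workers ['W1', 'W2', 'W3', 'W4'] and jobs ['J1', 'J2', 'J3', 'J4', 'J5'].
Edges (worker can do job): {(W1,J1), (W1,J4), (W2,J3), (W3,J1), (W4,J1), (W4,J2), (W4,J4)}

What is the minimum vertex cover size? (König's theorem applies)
Minimum vertex cover size = 4

By König's theorem: in bipartite graphs,
min vertex cover = max matching = 4

Maximum matching has size 4, so minimum vertex cover also has size 4.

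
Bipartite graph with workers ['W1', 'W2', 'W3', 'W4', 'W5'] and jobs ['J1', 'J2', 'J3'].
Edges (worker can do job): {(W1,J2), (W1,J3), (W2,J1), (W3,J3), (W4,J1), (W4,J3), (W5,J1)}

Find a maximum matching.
Matching: {(W1,J2), (W3,J3), (W5,J1)}

Maximum matching (size 3):
  W1 → J2
  W3 → J3
  W5 → J1

Each worker is assigned to at most one job, and each job to at most one worker.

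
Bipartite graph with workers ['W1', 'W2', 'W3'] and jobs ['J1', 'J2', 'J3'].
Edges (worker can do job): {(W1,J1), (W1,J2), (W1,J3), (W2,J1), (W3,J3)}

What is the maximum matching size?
Maximum matching size = 3

Maximum matching: {(W1,J2), (W2,J1), (W3,J3)}
Size: 3

This assigns 3 workers to 3 distinct jobs.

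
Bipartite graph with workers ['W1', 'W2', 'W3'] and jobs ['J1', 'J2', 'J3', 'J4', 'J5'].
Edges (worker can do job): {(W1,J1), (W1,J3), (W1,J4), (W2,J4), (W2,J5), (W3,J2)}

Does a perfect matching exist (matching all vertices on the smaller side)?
Yes, perfect matching exists (size 3)

Perfect matching: {(W1,J3), (W2,J5), (W3,J2)}
All 3 vertices on the smaller side are matched.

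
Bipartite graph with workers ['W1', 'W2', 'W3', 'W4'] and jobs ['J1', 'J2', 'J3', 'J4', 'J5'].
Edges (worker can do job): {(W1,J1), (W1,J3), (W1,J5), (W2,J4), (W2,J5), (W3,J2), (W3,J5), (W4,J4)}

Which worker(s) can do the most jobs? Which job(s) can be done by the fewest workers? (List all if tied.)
Most versatile: W1 (3 jobs); Least covered: J1, J2, J3 (1 workers)

Worker degrees (jobs they can do): W1:3, W2:2, W3:2, W4:1
Job degrees (workers who can do it): J1:1, J2:1, J3:1, J4:2, J5:3

Maximum worker degree is 3, achieved by: W1
Minimum job degree is 1, achieved by: J1, J2, J3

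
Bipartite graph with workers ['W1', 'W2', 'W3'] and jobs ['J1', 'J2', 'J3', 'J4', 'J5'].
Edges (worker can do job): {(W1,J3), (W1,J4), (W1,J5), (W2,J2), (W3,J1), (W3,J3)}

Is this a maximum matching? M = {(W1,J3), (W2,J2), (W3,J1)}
Yes, size 3 is maximum

Proposed matching has size 3.
Maximum matching size for this graph: 3.

This is a maximum matching.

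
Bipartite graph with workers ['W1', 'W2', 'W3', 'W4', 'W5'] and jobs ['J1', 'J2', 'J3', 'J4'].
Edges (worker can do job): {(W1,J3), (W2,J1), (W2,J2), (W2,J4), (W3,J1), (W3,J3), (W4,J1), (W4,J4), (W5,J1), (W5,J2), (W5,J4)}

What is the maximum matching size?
Maximum matching size = 4

Maximum matching: {(W1,J3), (W3,J1), (W4,J4), (W5,J2)}
Size: 4

This assigns 4 workers to 4 distinct jobs.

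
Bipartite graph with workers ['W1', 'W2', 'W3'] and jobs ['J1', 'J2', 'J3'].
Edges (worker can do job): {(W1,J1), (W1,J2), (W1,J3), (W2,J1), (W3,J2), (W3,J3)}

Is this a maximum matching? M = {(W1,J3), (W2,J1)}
No, size 2 is not maximum

Proposed matching has size 2.
Maximum matching size for this graph: 3.

This is NOT maximum - can be improved to size 3.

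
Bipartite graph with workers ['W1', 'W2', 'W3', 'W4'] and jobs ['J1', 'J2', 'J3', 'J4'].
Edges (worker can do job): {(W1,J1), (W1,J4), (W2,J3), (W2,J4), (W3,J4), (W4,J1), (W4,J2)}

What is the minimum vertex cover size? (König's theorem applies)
Minimum vertex cover size = 4

By König's theorem: in bipartite graphs,
min vertex cover = max matching = 4

Maximum matching has size 4, so minimum vertex cover also has size 4.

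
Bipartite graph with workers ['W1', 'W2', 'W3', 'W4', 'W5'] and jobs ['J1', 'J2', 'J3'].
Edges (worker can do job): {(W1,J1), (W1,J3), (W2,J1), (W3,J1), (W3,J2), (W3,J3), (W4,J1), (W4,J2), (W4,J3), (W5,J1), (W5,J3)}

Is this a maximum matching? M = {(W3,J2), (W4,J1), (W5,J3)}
Yes, size 3 is maximum

Proposed matching has size 3.
Maximum matching size for this graph: 3.

This is a maximum matching.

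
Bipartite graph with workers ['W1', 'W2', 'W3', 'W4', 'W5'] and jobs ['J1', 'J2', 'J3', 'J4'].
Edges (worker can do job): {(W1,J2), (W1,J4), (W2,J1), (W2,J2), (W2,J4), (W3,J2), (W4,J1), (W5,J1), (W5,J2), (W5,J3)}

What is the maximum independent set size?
Maximum independent set = 5

By König's theorem:
- Min vertex cover = Max matching = 4
- Max independent set = Total vertices - Min vertex cover
- Max independent set = 9 - 4 = 5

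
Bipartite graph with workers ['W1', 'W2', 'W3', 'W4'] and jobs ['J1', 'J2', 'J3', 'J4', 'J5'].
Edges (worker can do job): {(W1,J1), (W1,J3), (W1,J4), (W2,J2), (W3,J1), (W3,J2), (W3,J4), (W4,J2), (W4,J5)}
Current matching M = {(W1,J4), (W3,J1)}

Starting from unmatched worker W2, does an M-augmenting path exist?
Yes: W2 → J2

An M-augmenting path alternates non-matching / matching edges, starting and ending at unmatched vertices.
Path: W2 → J2
(J2 is unmatched in M, so the path is augmenting.)
Flipping edges along this path would increase |M| from 2 to 3.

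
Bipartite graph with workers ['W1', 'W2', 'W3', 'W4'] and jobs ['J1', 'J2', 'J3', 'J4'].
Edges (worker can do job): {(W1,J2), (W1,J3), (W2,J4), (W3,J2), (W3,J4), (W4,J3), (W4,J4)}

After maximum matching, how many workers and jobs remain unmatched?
Unmatched: 1 workers, 1 jobs

Maximum matching size: 3
Workers: 4 total, 3 matched, 1 unmatched
Jobs: 4 total, 3 matched, 1 unmatched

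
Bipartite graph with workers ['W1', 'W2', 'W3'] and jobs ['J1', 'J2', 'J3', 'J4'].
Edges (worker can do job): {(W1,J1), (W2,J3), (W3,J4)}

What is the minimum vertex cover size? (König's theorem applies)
Minimum vertex cover size = 3

By König's theorem: in bipartite graphs,
min vertex cover = max matching = 3

Maximum matching has size 3, so minimum vertex cover also has size 3.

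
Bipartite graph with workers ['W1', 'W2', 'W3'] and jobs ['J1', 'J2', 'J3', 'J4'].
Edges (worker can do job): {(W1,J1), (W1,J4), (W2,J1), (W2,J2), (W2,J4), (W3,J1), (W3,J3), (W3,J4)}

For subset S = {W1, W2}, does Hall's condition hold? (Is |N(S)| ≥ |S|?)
Yes: |N(S)| = 3, |S| = 2

Subset S = {W1, W2}
Neighbors N(S) = {J1, J2, J4}

|N(S)| = 3, |S| = 2
Hall's condition: |N(S)| ≥ |S| is satisfied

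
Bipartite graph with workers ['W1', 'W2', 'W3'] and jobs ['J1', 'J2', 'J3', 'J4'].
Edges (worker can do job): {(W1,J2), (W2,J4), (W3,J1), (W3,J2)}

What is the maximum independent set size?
Maximum independent set = 4

By König's theorem:
- Min vertex cover = Max matching = 3
- Max independent set = Total vertices - Min vertex cover
- Max independent set = 7 - 3 = 4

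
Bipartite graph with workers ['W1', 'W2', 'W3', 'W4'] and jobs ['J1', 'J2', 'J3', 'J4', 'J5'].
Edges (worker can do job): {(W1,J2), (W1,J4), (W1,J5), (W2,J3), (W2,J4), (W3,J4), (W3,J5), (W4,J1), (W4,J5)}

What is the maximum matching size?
Maximum matching size = 4

Maximum matching: {(W1,J2), (W2,J3), (W3,J4), (W4,J1)}
Size: 4

This assigns 4 workers to 4 distinct jobs.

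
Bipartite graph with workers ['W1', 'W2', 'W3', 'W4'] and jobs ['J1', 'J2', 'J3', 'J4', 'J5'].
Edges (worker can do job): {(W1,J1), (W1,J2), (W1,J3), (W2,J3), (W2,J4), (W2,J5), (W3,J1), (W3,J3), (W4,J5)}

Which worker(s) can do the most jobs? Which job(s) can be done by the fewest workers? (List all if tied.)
Most versatile: W1, W2 (3 jobs); Least covered: J2, J4 (1 workers)

Worker degrees (jobs they can do): W1:3, W2:3, W3:2, W4:1
Job degrees (workers who can do it): J1:2, J2:1, J3:3, J4:1, J5:2

Maximum worker degree is 3, achieved by: W1, W2
Minimum job degree is 1, achieved by: J2, J4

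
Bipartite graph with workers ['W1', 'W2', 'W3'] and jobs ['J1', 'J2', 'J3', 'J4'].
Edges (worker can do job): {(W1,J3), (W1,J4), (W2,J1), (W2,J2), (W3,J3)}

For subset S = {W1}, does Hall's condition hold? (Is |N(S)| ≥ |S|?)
Yes: |N(S)| = 2, |S| = 1

Subset S = {W1}
Neighbors N(S) = {J3, J4}

|N(S)| = 2, |S| = 1
Hall's condition: |N(S)| ≥ |S| is satisfied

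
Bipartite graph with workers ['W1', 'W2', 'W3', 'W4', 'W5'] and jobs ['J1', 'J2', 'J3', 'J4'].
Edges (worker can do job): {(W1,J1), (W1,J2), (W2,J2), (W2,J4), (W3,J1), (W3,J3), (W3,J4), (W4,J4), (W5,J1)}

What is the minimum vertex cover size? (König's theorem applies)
Minimum vertex cover size = 4

By König's theorem: in bipartite graphs,
min vertex cover = max matching = 4

Maximum matching has size 4, so minimum vertex cover also has size 4.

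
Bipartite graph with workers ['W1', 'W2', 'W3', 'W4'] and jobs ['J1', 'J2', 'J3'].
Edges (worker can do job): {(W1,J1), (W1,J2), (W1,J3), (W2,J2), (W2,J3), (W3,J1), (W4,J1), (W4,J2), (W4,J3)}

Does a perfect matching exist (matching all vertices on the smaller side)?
Yes, perfect matching exists (size 3)

Perfect matching: {(W1,J3), (W2,J2), (W4,J1)}
All 3 vertices on the smaller side are matched.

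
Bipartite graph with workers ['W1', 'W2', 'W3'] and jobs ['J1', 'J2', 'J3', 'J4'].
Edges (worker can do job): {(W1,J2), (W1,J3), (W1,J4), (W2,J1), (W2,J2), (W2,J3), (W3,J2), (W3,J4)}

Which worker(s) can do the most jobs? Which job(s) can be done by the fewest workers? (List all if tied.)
Most versatile: W1, W2 (3 jobs); Least covered: J1 (1 workers)

Worker degrees (jobs they can do): W1:3, W2:3, W3:2
Job degrees (workers who can do it): J1:1, J2:3, J3:2, J4:2

Maximum worker degree is 3, achieved by: W1, W2
Minimum job degree is 1, achieved by: J1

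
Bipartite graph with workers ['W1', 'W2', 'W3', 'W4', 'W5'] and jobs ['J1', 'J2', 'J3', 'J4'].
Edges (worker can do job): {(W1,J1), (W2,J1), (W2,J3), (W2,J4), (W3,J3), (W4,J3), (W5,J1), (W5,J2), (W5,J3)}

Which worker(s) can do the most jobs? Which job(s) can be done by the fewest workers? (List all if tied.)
Most versatile: W2, W5 (3 jobs); Least covered: J2, J4 (1 workers)

Worker degrees (jobs they can do): W1:1, W2:3, W3:1, W4:1, W5:3
Job degrees (workers who can do it): J1:3, J2:1, J3:4, J4:1

Maximum worker degree is 3, achieved by: W2, W5
Minimum job degree is 1, achieved by: J2, J4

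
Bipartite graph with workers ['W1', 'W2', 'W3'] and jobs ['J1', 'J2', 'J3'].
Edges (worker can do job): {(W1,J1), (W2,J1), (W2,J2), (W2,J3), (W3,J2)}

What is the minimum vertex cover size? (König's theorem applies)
Minimum vertex cover size = 3

By König's theorem: in bipartite graphs,
min vertex cover = max matching = 3

Maximum matching has size 3, so minimum vertex cover also has size 3.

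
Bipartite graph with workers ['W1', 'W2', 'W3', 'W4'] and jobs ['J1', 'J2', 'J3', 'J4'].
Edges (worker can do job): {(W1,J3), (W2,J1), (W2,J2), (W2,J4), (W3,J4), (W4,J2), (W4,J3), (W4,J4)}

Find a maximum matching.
Matching: {(W1,J3), (W2,J1), (W3,J4), (W4,J2)}

Maximum matching (size 4):
  W1 → J3
  W2 → J1
  W3 → J4
  W4 → J2

Each worker is assigned to at most one job, and each job to at most one worker.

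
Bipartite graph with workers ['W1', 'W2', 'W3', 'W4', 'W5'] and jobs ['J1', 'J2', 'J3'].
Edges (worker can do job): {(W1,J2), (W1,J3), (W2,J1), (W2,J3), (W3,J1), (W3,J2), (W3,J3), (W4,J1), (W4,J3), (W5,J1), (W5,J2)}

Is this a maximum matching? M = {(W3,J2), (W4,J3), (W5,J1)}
Yes, size 3 is maximum

Proposed matching has size 3.
Maximum matching size for this graph: 3.

This is a maximum matching.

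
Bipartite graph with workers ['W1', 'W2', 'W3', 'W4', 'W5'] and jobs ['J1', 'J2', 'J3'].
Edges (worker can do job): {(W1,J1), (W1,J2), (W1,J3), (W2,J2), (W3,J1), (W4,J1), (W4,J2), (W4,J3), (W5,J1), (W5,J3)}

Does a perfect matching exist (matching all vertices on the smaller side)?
Yes, perfect matching exists (size 3)

Perfect matching: {(W3,J1), (W4,J2), (W5,J3)}
All 3 vertices on the smaller side are matched.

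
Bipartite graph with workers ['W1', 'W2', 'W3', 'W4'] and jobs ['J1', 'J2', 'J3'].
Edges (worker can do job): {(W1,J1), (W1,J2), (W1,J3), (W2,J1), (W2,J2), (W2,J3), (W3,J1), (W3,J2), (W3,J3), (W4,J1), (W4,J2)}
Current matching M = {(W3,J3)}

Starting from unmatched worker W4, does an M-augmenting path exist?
Yes: W4 → J1

An M-augmenting path alternates non-matching / matching edges, starting and ending at unmatched vertices.
Path: W4 → J1
(J1 is unmatched in M, so the path is augmenting.)
Flipping edges along this path would increase |M| from 1 to 2.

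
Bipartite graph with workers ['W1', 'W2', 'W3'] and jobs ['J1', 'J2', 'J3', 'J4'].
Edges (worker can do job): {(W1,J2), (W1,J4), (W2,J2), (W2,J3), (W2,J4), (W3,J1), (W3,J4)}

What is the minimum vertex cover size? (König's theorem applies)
Minimum vertex cover size = 3

By König's theorem: in bipartite graphs,
min vertex cover = max matching = 3

Maximum matching has size 3, so minimum vertex cover also has size 3.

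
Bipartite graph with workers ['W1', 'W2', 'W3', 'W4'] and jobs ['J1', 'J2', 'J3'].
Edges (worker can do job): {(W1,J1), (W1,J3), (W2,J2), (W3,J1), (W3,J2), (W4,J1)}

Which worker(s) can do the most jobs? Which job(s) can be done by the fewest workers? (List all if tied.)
Most versatile: W1, W3 (2 jobs); Least covered: J3 (1 workers)

Worker degrees (jobs they can do): W1:2, W2:1, W3:2, W4:1
Job degrees (workers who can do it): J1:3, J2:2, J3:1

Maximum worker degree is 2, achieved by: W1, W3
Minimum job degree is 1, achieved by: J3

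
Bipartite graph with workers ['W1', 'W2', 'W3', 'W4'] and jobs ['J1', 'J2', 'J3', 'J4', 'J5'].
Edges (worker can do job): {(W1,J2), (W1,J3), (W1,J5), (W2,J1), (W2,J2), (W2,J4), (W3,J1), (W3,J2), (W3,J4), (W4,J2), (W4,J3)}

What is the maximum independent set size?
Maximum independent set = 5

By König's theorem:
- Min vertex cover = Max matching = 4
- Max independent set = Total vertices - Min vertex cover
- Max independent set = 9 - 4 = 5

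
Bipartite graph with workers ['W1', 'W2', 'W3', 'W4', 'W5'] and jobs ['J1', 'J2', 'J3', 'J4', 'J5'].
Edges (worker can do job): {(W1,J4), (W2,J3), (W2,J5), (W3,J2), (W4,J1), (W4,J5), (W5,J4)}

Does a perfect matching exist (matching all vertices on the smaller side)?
No, maximum matching has size 4 < 5

Maximum matching has size 4, need 5 for perfect matching.
Unmatched workers: ['W1']
Unmatched jobs: ['J5']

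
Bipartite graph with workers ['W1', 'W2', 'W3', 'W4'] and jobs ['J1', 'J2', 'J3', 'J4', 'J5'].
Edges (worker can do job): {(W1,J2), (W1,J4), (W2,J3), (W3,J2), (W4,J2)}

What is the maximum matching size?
Maximum matching size = 3

Maximum matching: {(W1,J4), (W2,J3), (W4,J2)}
Size: 3

This assigns 3 workers to 3 distinct jobs.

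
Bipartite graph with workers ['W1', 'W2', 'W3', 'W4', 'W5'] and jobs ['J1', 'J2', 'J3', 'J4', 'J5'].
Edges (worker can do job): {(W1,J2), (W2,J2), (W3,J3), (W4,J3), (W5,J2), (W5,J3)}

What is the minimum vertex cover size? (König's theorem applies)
Minimum vertex cover size = 2

By König's theorem: in bipartite graphs,
min vertex cover = max matching = 2

Maximum matching has size 2, so minimum vertex cover also has size 2.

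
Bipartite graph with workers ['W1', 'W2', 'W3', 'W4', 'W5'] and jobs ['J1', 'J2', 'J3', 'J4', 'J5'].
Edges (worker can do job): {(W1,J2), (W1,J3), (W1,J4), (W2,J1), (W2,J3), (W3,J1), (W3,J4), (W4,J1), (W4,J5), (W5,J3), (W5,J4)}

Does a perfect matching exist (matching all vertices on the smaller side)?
Yes, perfect matching exists (size 5)

Perfect matching: {(W1,J2), (W2,J3), (W3,J1), (W4,J5), (W5,J4)}
All 5 vertices on the smaller side are matched.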